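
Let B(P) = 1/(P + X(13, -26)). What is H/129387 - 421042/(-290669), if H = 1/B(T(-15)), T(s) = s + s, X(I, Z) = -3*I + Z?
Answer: 54449747699/37608789903 ≈ 1.4478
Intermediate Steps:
X(I, Z) = Z - 3*I
T(s) = 2*s
B(P) = 1/(-65 + P) (B(P) = 1/(P + (-26 - 3*13)) = 1/(P + (-26 - 39)) = 1/(P - 65) = 1/(-65 + P))
H = -95 (H = 1/(1/(-65 + 2*(-15))) = 1/(1/(-65 - 30)) = 1/(1/(-95)) = 1/(-1/95) = -95)
H/129387 - 421042/(-290669) = -95/129387 - 421042/(-290669) = -95*1/129387 - 421042*(-1/290669) = -95/129387 + 421042/290669 = 54449747699/37608789903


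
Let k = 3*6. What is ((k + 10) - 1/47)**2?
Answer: 1729225/2209 ≈ 782.81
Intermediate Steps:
k = 18
((k + 10) - 1/47)**2 = ((18 + 10) - 1/47)**2 = (28 - 1*1/47)**2 = (28 - 1/47)**2 = (1315/47)**2 = 1729225/2209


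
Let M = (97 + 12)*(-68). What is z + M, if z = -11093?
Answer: -18505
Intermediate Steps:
M = -7412 (M = 109*(-68) = -7412)
z + M = -11093 - 7412 = -18505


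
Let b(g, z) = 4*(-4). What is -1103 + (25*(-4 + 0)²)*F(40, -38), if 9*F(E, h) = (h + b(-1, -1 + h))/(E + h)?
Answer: -2303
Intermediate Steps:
b(g, z) = -16
F(E, h) = (-16 + h)/(9*(E + h)) (F(E, h) = ((h - 16)/(E + h))/9 = ((-16 + h)/(E + h))/9 = (-16 + h)/(9*(E + h)))
-1103 + (25*(-4 + 0)²)*F(40, -38) = -1103 + (25*(-4 + 0)²)*((-16 - 38)/(9*(40 - 38))) = -1103 + (25*(-4)²)*((⅑)*(-54)/2) = -1103 + (25*16)*((⅑)*(½)*(-54)) = -1103 + 400*(-3) = -1103 - 1200 = -2303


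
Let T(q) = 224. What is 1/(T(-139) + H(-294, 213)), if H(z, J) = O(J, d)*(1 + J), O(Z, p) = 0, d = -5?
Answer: 1/224 ≈ 0.0044643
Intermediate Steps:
H(z, J) = 0 (H(z, J) = 0*(1 + J) = 0)
1/(T(-139) + H(-294, 213)) = 1/(224 + 0) = 1/224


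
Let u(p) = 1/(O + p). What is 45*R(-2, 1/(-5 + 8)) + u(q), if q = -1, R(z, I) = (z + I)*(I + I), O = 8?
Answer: -349/7 ≈ -49.857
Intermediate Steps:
R(z, I) = 2*I*(I + z) (R(z, I) = (I + z)*(2*I) = 2*I*(I + z))
u(p) = 1/(8 + p)
45*R(-2, 1/(-5 + 8)) + u(q) = 45*(2*(1/(-5 + 8) - 2)/(-5 + 8)) + 1/(8 - 1) = 45*(2*(1/3 - 2)/3) + 1/7 = 45*(2*(⅓)*(⅓ - 2)) + ⅐ = 45*(2*(⅓)*(-5/3)) + ⅐ = 45*(-10/9) + ⅐ = -50 + ⅐ = -349/7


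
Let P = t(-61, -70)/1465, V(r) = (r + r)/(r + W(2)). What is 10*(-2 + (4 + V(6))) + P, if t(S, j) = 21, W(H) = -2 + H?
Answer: 58621/1465 ≈ 40.014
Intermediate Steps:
V(r) = 2 (V(r) = (r + r)/(r + (-2 + 2)) = (2*r)/(r + 0) = (2*r)/r = 2)
P = 21/1465 ≈ 0.014334
10*(-2 + (4 + V(6))) + P = 10*(-2 + (4 + 2)) + 21/1465 = 10*(-2 + 6) + 21/1465 = 10*4 + 21/1465 = 40 + 21/1465 = 58621/1465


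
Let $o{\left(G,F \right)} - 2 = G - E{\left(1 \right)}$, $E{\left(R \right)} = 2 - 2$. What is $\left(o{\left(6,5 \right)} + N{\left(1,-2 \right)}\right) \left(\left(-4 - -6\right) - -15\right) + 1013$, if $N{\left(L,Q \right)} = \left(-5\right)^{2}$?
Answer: $1574$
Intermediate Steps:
$E{\left(R \right)} = 0$ ($E{\left(R \right)} = 2 - 2 = 0$)
$N{\left(L,Q \right)} = 25$
$o{\left(G,F \right)} = 2 + G$ ($o{\left(G,F \right)} = 2 + \left(G - 0\right) = 2 + \left(G + 0\right) = 2 + G$)
$\left(o{\left(6,5 \right)} + N{\left(1,-2 \right)}\right) \left(\left(-4 - -6\right) - -15\right) + 1013 = \left(\left(2 + 6\right) + 25\right) \left(\left(-4 - -6\right) - -15\right) + 1013 = \left(8 + 25\right) \left(\left(-4 + 6\right) + 15\right) + 1013 = 33 \left(2 + 15\right) + 1013 = 33 \cdot 17 + 1013 = 561 + 1013 = 1574$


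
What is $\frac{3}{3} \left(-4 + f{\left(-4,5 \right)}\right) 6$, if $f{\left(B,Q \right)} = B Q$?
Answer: $-144$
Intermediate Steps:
$\frac{3}{3} \left(-4 + f{\left(-4,5 \right)}\right) 6 = \frac{3}{3} \left(-4 - 20\right) 6 = 3 \cdot \frac{1}{3} \left(-4 - 20\right) 6 = 1 \left(\left(-24\right) 6\right) = 1 \left(-144\right) = -144$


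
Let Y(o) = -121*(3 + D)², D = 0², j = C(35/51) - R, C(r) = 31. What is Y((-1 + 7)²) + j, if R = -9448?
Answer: 8390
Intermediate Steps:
j = 9479 (j = 31 - 1*(-9448) = 31 + 9448 = 9479)
D = 0
Y(o) = -1089 (Y(o) = -121*(3 + 0)² = -121*3² = -121*9 = -1089)
Y((-1 + 7)²) + j = -1089 + 9479 = 8390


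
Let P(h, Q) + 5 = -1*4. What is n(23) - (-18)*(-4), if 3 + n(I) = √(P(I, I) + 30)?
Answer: -75 + √21 ≈ -70.417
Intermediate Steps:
P(h, Q) = -9 (P(h, Q) = -5 - 1*4 = -5 - 4 = -9)
n(I) = -3 + √21 (n(I) = -3 + √(-9 + 30) = -3 + √21)
n(23) - (-18)*(-4) = (-3 + √21) - (-18)*(-4) = (-3 + √21) - 1*72 = (-3 + √21) - 72 = -75 + √21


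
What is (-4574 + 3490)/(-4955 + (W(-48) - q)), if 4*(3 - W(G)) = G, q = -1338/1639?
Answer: 888338/4047661 ≈ 0.21947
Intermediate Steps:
q = -1338/1639 (q = -1338*1/1639 = -1338/1639 ≈ -0.81635)
W(G) = 3 - G/4
(-4574 + 3490)/(-4955 + (W(-48) - q)) = (-4574 + 3490)/(-4955 + ((3 - ¼*(-48)) - 1*(-1338/1639))) = -1084/(-4955 + ((3 + 12) + 1338/1639)) = -1084/(-4955 + (15 + 1338/1639)) = -1084/(-4955 + 25923/1639) = -1084/(-8095322/1639) = -1084*(-1639/8095322) = 888338/4047661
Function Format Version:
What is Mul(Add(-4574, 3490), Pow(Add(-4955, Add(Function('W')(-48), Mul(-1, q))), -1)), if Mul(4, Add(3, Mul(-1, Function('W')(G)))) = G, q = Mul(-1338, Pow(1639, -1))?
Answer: Rational(888338, 4047661) ≈ 0.21947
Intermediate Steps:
q = Rational(-1338, 1639) (q = Mul(-1338, Rational(1, 1639)) = Rational(-1338, 1639) ≈ -0.81635)
Function('W')(G) = Add(3, Mul(Rational(-1, 4), G))
Mul(Add(-4574, 3490), Pow(Add(-4955, Add(Function('W')(-48), Mul(-1, q))), -1)) = Mul(Add(-4574, 3490), Pow(Add(-4955, Add(Add(3, Mul(Rational(-1, 4), -48)), Mul(-1, Rational(-1338, 1639)))), -1)) = Mul(-1084, Pow(Add(-4955, Add(Add(3, 12), Rational(1338, 1639))), -1)) = Mul(-1084, Pow(Add(-4955, Add(15, Rational(1338, 1639))), -1)) = Mul(-1084, Pow(Add(-4955, Rational(25923, 1639)), -1)) = Mul(-1084, Pow(Rational(-8095322, 1639), -1)) = Mul(-1084, Rational(-1639, 8095322)) = Rational(888338, 4047661)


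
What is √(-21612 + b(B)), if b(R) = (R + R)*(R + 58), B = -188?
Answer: 2*√6817 ≈ 165.13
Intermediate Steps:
b(R) = 2*R*(58 + R) (b(R) = (2*R)*(58 + R) = 2*R*(58 + R))
√(-21612 + b(B)) = √(-21612 + 2*(-188)*(58 - 188)) = √(-21612 + 2*(-188)*(-130)) = √(-21612 + 48880) = √27268 = 2*√6817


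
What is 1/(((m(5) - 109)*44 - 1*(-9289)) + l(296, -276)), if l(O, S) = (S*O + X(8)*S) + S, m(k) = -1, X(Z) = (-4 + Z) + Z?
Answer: -1/80835 ≈ -1.2371e-5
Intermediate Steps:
X(Z) = -4 + 2*Z
l(O, S) = 13*S + O*S (l(O, S) = (S*O + (-4 + 2*8)*S) + S = (O*S + (-4 + 16)*S) + S = (O*S + 12*S) + S = (12*S + O*S) + S = 13*S + O*S)
1/(((m(5) - 109)*44 - 1*(-9289)) + l(296, -276)) = 1/(((-1 - 109)*44 - 1*(-9289)) - 276*(13 + 296)) = 1/((-110*44 + 9289) - 276*309) = 1/((-4840 + 9289) - 85284) = 1/(4449 - 85284) = 1/(-80835) = -1/80835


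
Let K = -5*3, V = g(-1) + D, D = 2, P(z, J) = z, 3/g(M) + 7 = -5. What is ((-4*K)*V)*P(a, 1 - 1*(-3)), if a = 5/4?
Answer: 525/4 ≈ 131.25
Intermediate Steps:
a = 5/4 (a = 5*(¼) = 5/4 ≈ 1.2500)
g(M) = -¼ (g(M) = 3/(-7 - 5) = 3/(-12) = 3*(-1/12) = -¼)
V = 7/4 (V = -¼ + 2 = 7/4 ≈ 1.7500)
K = -15
((-4*K)*V)*P(a, 1 - 1*(-3)) = (-4*(-15)*(7/4))*(5/4) = (60*(7/4))*(5/4) = 105*(5/4) = 525/4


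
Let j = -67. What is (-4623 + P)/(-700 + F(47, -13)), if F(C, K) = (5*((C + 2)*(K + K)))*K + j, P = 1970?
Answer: -2653/82043 ≈ -0.032337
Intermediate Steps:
F(C, K) = -67 + 10*K**2*(2 + C) (F(C, K) = (5*((C + 2)*(K + K)))*K - 67 = (5*((2 + C)*(2*K)))*K - 67 = (5*(2*K*(2 + C)))*K - 67 = (10*K*(2 + C))*K - 67 = 10*K**2*(2 + C) - 67 = -67 + 10*K**2*(2 + C))
(-4623 + P)/(-700 + F(47, -13)) = (-4623 + 1970)/(-700 + (-67 + 20*(-13)**2 + 10*47*(-13)**2)) = -2653/(-700 + (-67 + 20*169 + 10*47*169)) = -2653/(-700 + (-67 + 3380 + 79430)) = -2653/(-700 + 82743) = -2653/82043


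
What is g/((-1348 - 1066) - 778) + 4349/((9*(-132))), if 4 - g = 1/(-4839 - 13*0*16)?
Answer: -1866612023/509720904 ≈ -3.6620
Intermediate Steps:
g = 19357/4839 (g = 4 - 1/(-4839 - 13*0*16) = 4 - 1/(-4839 + 0*16) = 4 - 1/(-4839 + 0) = 4 - 1/(-4839) = 4 - 1*(-1/4839) = 4 + 1/4839 = 19357/4839 ≈ 4.0002)
g/((-1348 - 1066) - 778) + 4349/((9*(-132))) = 19357/(4839*((-1348 - 1066) - 778)) + 4349/((9*(-132))) = 19357/(4839*(-2414 - 778)) + 4349/(-1188) = (19357/4839)/(-3192) + 4349*(-1/1188) = (19357/4839)*(-1/3192) - 4349/1188 = -19357/15446088 - 4349/1188 = -1866612023/509720904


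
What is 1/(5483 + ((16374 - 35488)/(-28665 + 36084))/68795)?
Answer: 510390105/2798468926601 ≈ 0.00018238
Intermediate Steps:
1/(5483 + ((16374 - 35488)/(-28665 + 36084))/68795) = 1/(5483 - 19114/7419*(1/68795)) = 1/(5483 - 19114*1/7419*(1/68795)) = 1/(5483 - 19114/7419*1/68795) = 1/(5483 - 19114/510390105) = 1/(2798468926601/510390105) = 510390105/2798468926601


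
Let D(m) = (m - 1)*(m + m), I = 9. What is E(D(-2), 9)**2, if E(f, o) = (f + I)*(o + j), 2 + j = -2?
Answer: 11025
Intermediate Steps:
j = -4 (j = -2 - 2 = -4)
D(m) = 2*m*(-1 + m) (D(m) = (-1 + m)*(2*m) = 2*m*(-1 + m))
E(f, o) = (-4 + o)*(9 + f) (E(f, o) = (f + 9)*(o - 4) = (9 + f)*(-4 + o) = (-4 + o)*(9 + f))
E(D(-2), 9)**2 = (-36 - 8*(-2)*(-1 - 2) + 9*9 + (2*(-2)*(-1 - 2))*9)**2 = (-36 - 8*(-2)*(-3) + 81 + (2*(-2)*(-3))*9)**2 = (-36 - 4*12 + 81 + 12*9)**2 = (-36 - 48 + 81 + 108)**2 = 105**2 = 11025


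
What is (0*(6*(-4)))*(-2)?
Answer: 0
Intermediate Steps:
(0*(6*(-4)))*(-2) = (0*(-24))*(-2) = 0*(-2) = 0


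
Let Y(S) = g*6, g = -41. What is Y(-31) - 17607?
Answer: -17853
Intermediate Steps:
Y(S) = -246 (Y(S) = -41*6 = -246)
Y(-31) - 17607 = -246 - 17607 = -17853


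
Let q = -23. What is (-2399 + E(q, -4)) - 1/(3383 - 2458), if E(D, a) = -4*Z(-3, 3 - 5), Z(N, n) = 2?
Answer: -2226476/925 ≈ -2407.0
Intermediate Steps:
E(D, a) = -8 (E(D, a) = -4*2 = -8)
(-2399 + E(q, -4)) - 1/(3383 - 2458) = (-2399 - 8) - 1/(3383 - 2458) = -2407 - 1/925 = -2226476/925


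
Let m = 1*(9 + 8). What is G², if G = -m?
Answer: 289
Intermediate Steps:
m = 17 (m = 1*17 = 17)
G = -17 (G = -1*17 = -17)
G² = (-17)² = 289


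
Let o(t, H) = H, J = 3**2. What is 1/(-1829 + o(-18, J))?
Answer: -1/1820 ≈ -0.00054945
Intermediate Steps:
J = 9
1/(-1829 + o(-18, J)) = 1/(-1829 + 9) = 1/(-1820) = -1/1820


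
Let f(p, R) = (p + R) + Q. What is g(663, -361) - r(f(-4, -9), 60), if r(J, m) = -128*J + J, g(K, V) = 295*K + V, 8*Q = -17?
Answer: 1546425/8 ≈ 1.9330e+5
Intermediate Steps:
Q = -17/8 (Q = (⅛)*(-17) = -17/8 ≈ -2.1250)
g(K, V) = V + 295*K
f(p, R) = -17/8 + R + p (f(p, R) = (p + R) - 17/8 = (R + p) - 17/8 = -17/8 + R + p)
r(J, m) = -127*J
g(663, -361) - r(f(-4, -9), 60) = (-361 + 295*663) - (-127)*(-17/8 - 9 - 4) = (-361 + 195585) - (-127)*(-121)/8 = 195224 - 1*15367/8 = 195224 - 15367/8 = 1546425/8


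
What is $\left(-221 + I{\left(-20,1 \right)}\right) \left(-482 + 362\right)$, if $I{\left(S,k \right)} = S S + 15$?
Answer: $-23280$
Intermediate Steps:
$I{\left(S,k \right)} = 15 + S^{2}$ ($I{\left(S,k \right)} = S^{2} + 15 = 15 + S^{2}$)
$\left(-221 + I{\left(-20,1 \right)}\right) \left(-482 + 362\right) = \left(-221 + \left(15 + \left(-20\right)^{2}\right)\right) \left(-482 + 362\right) = \left(-221 + \left(15 + 400\right)\right) \left(-120\right) = \left(-221 + 415\right) \left(-120\right) = 194 \left(-120\right) = -23280$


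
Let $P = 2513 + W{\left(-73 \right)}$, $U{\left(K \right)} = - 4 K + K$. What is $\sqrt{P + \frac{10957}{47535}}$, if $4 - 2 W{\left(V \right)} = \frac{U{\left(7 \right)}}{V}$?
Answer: $\frac{\sqrt{121139468318375070}}{6940110} \approx 50.151$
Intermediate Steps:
$U{\left(K \right)} = - 3 K$
$W{\left(V \right)} = 2 + \frac{21}{2 V}$ ($W{\left(V \right)} = 2 - \frac{\left(-3\right) 7 \frac{1}{V}}{2} = 2 - \frac{\left(-21\right) \frac{1}{V}}{2} = 2 + \frac{21}{2 V}$)
$P = \frac{367169}{146}$ ($P = 2513 + \left(2 + \frac{21}{2 \left(-73\right)}\right) = 2513 + \left(2 + \frac{21}{2} \left(- \frac{1}{73}\right)\right) = 2513 + \left(2 - \frac{21}{146}\right) = 2513 + \frac{271}{146} = \frac{367169}{146} \approx 2514.9$)
$\sqrt{P + \frac{10957}{47535}} = \sqrt{\frac{367169}{146} + \frac{10957}{47535}} = \sqrt{\frac{17454978137}{6940110}} = \frac{\sqrt{121139468318375070}}{6940110}$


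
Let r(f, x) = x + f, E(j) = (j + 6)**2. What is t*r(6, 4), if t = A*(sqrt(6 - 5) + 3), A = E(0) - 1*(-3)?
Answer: 1560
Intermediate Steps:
E(j) = (6 + j)**2
A = 39 (A = (6 + 0)**2 - 1*(-3) = 6**2 + 3 = 36 + 3 = 39)
r(f, x) = f + x
t = 156 (t = 39*(sqrt(6 - 5) + 3) = 39*(sqrt(1) + 3) = 39*(1 + 3) = 39*4 = 156)
t*r(6, 4) = 156*(6 + 4) = 156*10 = 1560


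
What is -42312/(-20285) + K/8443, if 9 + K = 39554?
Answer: 1159410541/171266255 ≈ 6.7696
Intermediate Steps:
K = 39545 (K = -9 + 39554 = 39545)
-42312/(-20285) + K/8443 = -42312/(-20285) + 39545/8443 = -42312*(-1/20285) + 39545*(1/8443) = 42312/20285 + 39545/8443 = 1159410541/171266255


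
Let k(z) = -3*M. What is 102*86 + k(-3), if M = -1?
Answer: 8775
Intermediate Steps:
k(z) = 3 (k(z) = -3*(-1) = 3)
102*86 + k(-3) = 102*86 + 3 = 8772 + 3 = 8775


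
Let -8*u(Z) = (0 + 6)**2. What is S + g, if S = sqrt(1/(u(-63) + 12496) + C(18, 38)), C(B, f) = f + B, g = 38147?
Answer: 38147 + 15*sqrt(155344294)/24983 ≈ 38155.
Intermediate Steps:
u(Z) = -9/2 (u(Z) = -(0 + 6)**2/8 = -1/8*6**2 = -1/8*36 = -9/2)
C(B, f) = B + f
S = 15*sqrt(155344294)/24983 (S = sqrt(1/(-9/2 + 12496) + (18 + 38)) = sqrt(1/(24983/2) + 56) = sqrt(2/24983 + 56) = sqrt(1399050/24983) = 15*sqrt(155344294)/24983 ≈ 7.4833)
S + g = 15*sqrt(155344294)/24983 + 38147 = 38147 + 15*sqrt(155344294)/24983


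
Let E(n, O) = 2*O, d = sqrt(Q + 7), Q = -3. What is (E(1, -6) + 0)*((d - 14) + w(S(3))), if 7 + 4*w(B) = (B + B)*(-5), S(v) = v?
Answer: 255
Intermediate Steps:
d = 2 (d = sqrt(-3 + 7) = sqrt(4) = 2)
w(B) = -7/4 - 5*B/2 (w(B) = -7/4 + ((B + B)*(-5))/4 = -7/4 + ((2*B)*(-5))/4 = -7/4 + (-10*B)/4 = -7/4 - 5*B/2)
(E(1, -6) + 0)*((d - 14) + w(S(3))) = (2*(-6) + 0)*((2 - 14) + (-7/4 - 5/2*3)) = (-12 + 0)*(-12 + (-7/4 - 15/2)) = -12*(-12 - 37/4) = -12*(-85/4) = 255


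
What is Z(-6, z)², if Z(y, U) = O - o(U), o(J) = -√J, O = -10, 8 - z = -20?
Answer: 128 - 40*√7 ≈ 22.170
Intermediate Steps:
z = 28 (z = 8 - 1*(-20) = 8 + 20 = 28)
Z(y, U) = -10 + √U (Z(y, U) = -10 - (-1)*√U = -10 + √U)
Z(-6, z)² = (-10 + √28)² = (-10 + 2*√7)²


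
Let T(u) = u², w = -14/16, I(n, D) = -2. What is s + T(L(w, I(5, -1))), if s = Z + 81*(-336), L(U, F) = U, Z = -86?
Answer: -1747279/64 ≈ -27301.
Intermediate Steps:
w = -7/8 (w = -14*1/16 = -7/8 ≈ -0.87500)
s = -27302 (s = -86 + 81*(-336) = -86 - 27216 = -27302)
s + T(L(w, I(5, -1))) = -27302 + (-7/8)² = -27302 + 49/64 = -1747279/64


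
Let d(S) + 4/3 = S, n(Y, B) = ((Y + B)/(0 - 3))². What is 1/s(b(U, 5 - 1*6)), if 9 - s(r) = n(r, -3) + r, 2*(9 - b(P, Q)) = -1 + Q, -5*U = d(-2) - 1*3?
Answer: -9/58 ≈ -0.15517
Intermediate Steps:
n(Y, B) = (-B/3 - Y/3)² (n(Y, B) = ((B + Y)/(-3))² = ((B + Y)*(-⅓))² = (-B/3 - Y/3)²)
d(S) = -4/3 + S
U = 19/15 (U = -((-4/3 - 2) - 1*3)/5 = -(-10/3 - 3)/5 = -⅕*(-19/3) = 19/15 ≈ 1.2667)
b(P, Q) = 19/2 - Q/2 (b(P, Q) = 9 - (-1 + Q)/2 = 9 + (½ - Q/2) = 19/2 - Q/2)
s(r) = 9 - r - (-3 + r)²/9 (s(r) = 9 - ((-3 + r)²/9 + r) = 9 - (r + (-3 + r)²/9) = 9 + (-r - (-3 + r)²/9) = 9 - r - (-3 + r)²/9)
1/s(b(U, 5 - 1*6)) = 1/(8 - (19/2 - (5 - 1*6)/2)/3 - (19/2 - (5 - 1*6)/2)²/9) = 1/(8 - (19/2 - (5 - 6)/2)/3 - (19/2 - (5 - 6)/2)²/9) = 1/(8 - (19/2 - ½*(-1))/3 - (19/2 - ½*(-1))²/9) = 1/(8 - (19/2 + ½)/3 - (19/2 + ½)²/9) = 1/(8 - ⅓*10 - ⅑*10²) = 1/(8 - 10/3 - ⅑*100) = 1/(8 - 10/3 - 100/9) = 1/(-58/9) = -9/58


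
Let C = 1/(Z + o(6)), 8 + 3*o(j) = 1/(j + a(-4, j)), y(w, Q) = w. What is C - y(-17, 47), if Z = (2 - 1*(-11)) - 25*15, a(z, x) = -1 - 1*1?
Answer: 74363/4375 ≈ 16.997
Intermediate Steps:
a(z, x) = -2 (a(z, x) = -1 - 1 = -2)
o(j) = -8/3 + 1/(3*(-2 + j)) (o(j) = -8/3 + 1/(3*(j - 2)) = -8/3 + 1/(3*(-2 + j)))
Z = -362 (Z = (2 + 11) - 375 = 13 - 375 = -362)
C = -12/4375 (C = 1/(-362 + (17 - 8*6)/(3*(-2 + 6))) = 1/(-362 + (⅓)*(17 - 48)/4) = 1/(-362 + (⅓)*(¼)*(-31)) = 1/(-362 - 31/12) = 1/(-4375/12) = -12/4375 ≈ -0.0027429)
C - y(-17, 47) = -12/4375 - 1*(-17) = -12/4375 + 17 = 74363/4375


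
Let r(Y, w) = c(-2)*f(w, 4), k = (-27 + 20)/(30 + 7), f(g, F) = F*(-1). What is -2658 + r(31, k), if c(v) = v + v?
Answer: -2642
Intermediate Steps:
c(v) = 2*v
f(g, F) = -F
k = -7/37 ≈ -0.18919
r(Y, w) = 16 (r(Y, w) = (2*(-2))*(-1*4) = -4*(-4) = 16)
-2658 + r(31, k) = -2658 + 16 = -2642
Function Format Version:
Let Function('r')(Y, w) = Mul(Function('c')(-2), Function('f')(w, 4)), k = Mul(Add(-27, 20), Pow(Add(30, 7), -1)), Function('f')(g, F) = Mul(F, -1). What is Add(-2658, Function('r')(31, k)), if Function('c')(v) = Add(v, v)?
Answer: -2642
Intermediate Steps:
Function('c')(v) = Mul(2, v)
Function('f')(g, F) = Mul(-1, F)
k = Rational(-7, 37) (k = Mul(-7, Pow(37, -1)) = Mul(-7, Rational(1, 37)) = Rational(-7, 37) ≈ -0.18919)
Function('r')(Y, w) = 16 (Function('r')(Y, w) = Mul(Mul(2, -2), Mul(-1, 4)) = Mul(-4, -4) = 16)
Add(-2658, Function('r')(31, k)) = Add(-2658, 16) = -2642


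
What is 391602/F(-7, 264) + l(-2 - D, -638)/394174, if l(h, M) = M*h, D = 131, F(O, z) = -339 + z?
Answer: -123088487/23575 ≈ -5221.1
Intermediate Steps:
391602/F(-7, 264) + l(-2 - D, -638)/394174 = 391602/(-339 + 264) - 638*(-2 - 1*131)/394174 = 391602/(-75) - 638*(-2 - 131)*(1/394174) = 391602*(-1/75) - 638*(-133)*(1/394174) = -130534/25 + 84854*(1/394174) = -130534/25 + 203/943 = -123088487/23575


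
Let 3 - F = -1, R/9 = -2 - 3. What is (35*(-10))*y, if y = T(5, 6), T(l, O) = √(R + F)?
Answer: -350*I*√41 ≈ -2241.1*I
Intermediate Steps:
R = -45 (R = 9*(-2 - 3) = 9*(-5) = -45)
F = 4 (F = 3 - 1*(-1) = 3 + 1 = 4)
T(l, O) = I*√41 (T(l, O) = √(-45 + 4) = √(-41) = I*√41)
y = I*√41 ≈ 6.4031*I
(35*(-10))*y = (35*(-10))*(I*√41) = -350*I*√41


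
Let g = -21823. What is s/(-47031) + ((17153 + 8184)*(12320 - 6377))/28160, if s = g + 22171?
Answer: 2360604762947/441464320 ≈ 5347.2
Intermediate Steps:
s = 348 (s = -21823 + 22171 = 348)
s/(-47031) + ((17153 + 8184)*(12320 - 6377))/28160 = 348/(-47031) + ((17153 + 8184)*(12320 - 6377))/28160 = 348*(-1/47031) + (25337*5943)*(1/28160) = -116/15677 + 150577791*(1/28160) = -116/15677 + 150577791/28160 = 2360604762947/441464320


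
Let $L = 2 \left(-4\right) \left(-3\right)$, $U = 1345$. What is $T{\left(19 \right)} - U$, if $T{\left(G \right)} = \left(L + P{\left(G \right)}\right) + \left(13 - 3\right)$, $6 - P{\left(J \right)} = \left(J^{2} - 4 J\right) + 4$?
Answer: $-1594$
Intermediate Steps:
$P{\left(J \right)} = 2 - J^{2} + 4 J$ ($P{\left(J \right)} = 6 - \left(\left(J^{2} - 4 J\right) + 4\right) = 6 - \left(4 + J^{2} - 4 J\right) = 2 - J^{2} + 4 J$)
$L = 24$ ($L = \left(-8\right) \left(-3\right) = 24$)
$T{\left(G \right)} = 36 - G^{2} + 4 G$ ($T{\left(G \right)} = \left(24 + \left(2 - G^{2} + 4 G\right)\right) + \left(13 - 3\right) = \left(26 - G^{2} + 4 G\right) + 10 = 36 - G^{2} + 4 G$)
$T{\left(19 \right)} - U = \left(36 - 19^{2} + 4 \cdot 19\right) - 1345 = \left(36 - 361 + 76\right) - 1345 = -249 - 1345 = -1594$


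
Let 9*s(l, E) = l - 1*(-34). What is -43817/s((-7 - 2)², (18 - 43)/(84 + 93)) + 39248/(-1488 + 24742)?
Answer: -416625961/121555 ≈ -3427.5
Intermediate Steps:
s(l, E) = 34/9 + l/9 (s(l, E) = (l - 1*(-34))/9 = (l + 34)/9 = (34 + l)/9 = 34/9 + l/9)
-43817/s((-7 - 2)², (18 - 43)/(84 + 93)) + 39248/(-1488 + 24742) = -43817/(34/9 + (-7 - 2)²/9) + 39248/(-1488 + 24742) = -43817/(34/9 + (⅑)*(-9)²) + 39248/23254 = -43817/(34/9 + (⅑)*81) + 39248*(1/23254) = -43817/(34/9 + 9) + 1784/1057 = -43817/115/9 + 1784/1057 = -43817*9/115 + 1784/1057 = -394353/115 + 1784/1057 = -416625961/121555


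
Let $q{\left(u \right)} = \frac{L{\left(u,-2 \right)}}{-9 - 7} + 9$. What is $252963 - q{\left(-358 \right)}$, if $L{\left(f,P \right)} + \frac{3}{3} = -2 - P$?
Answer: $\frac{4047263}{16} \approx 2.5295 \cdot 10^{5}$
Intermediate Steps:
$L{\left(f,P \right)} = -3 - P$ ($L{\left(f,P \right)} = -1 - \left(2 + P\right) = -3 - P$)
$q{\left(u \right)} = \frac{145}{16}$ ($q{\left(u \right)} = \frac{-3 - -2}{-9 - 7} + 9 = \frac{-3 + 2}{-16} + 9 = \left(- \frac{1}{16}\right) \left(-1\right) + 9 = \frac{1}{16} + 9 = \frac{145}{16}$)
$252963 - q{\left(-358 \right)} = 252963 - \frac{145}{16} = \frac{4047263}{16}$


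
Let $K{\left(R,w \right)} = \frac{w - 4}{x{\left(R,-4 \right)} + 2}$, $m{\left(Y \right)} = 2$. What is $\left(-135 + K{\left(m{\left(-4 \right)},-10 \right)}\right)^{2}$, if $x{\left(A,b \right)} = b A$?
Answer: $\frac{158404}{9} \approx 17600.0$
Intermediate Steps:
$x{\left(A,b \right)} = A b$
$K{\left(R,w \right)} = \frac{-4 + w}{2 - 4 R}$ ($K{\left(R,w \right)} = \frac{w - 4}{R \left(-4\right) + 2} = \frac{-4 + w}{- 4 R + 2} = \frac{-4 + w}{2 - 4 R}$)
$\left(-135 + K{\left(m{\left(-4 \right)},-10 \right)}\right)^{2} = \left(-135 + \frac{-4 - 10}{2 \left(1 - 4\right)}\right)^{2} = \left(-135 + \frac{1}{2} \frac{1}{1 - 4} \left(-14\right)\right)^{2} = \left(-135 + \frac{1}{2} \frac{1}{-3} \left(-14\right)\right)^{2} = \left(-135 + \frac{1}{2} \left(- \frac{1}{3}\right) \left(-14\right)\right)^{2} = \left(-135 + \frac{7}{3}\right)^{2} = \left(- \frac{398}{3}\right)^{2} = \frac{158404}{9}$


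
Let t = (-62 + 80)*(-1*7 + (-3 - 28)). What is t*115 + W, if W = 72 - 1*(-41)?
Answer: -78547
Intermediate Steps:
t = -684 (t = 18*(-7 - 31) = 18*(-38) = -684)
W = 113 (W = 72 + 41 = 113)
t*115 + W = -684*115 + 113 = -78660 + 113 = -78547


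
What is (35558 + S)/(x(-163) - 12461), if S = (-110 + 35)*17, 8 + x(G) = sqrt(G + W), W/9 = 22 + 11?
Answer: -427474727/155475827 - 34283*sqrt(134)/155475827 ≈ -2.7520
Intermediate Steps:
W = 297 (W = 9*(22 + 11) = 9*33 = 297)
x(G) = -8 + sqrt(297 + G) (x(G) = -8 + sqrt(G + 297) = -8 + sqrt(297 + G))
S = -1275 (S = -75*17 = -1275)
(35558 + S)/(x(-163) - 12461) = (35558 - 1275)/((-8 + sqrt(297 - 163)) - 12461) = 34283/((-8 + sqrt(134)) - 12461) = 34283/(-12469 + sqrt(134))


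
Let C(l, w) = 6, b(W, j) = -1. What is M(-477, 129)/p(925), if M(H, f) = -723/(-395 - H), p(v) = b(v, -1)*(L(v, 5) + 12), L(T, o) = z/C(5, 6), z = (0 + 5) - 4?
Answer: 2169/2993 ≈ 0.72469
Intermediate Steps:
z = 1 (z = 5 - 4 = 1)
L(T, o) = 1/6
p(v) = -73/6 (p(v) = -(1/6 + 12) = -1*73/6 = -73/6)
M(-477, 129)/p(925) = (723/(395 - 477))/(-73/6) = (723/(-82))*(-6/73) = (723*(-1/82))*(-6/73) = -723/82*(-6/73) = 2169/2993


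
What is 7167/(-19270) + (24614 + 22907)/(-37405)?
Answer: -236762261/144158870 ≈ -1.6424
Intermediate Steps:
7167/(-19270) + (24614 + 22907)/(-37405) = 7167*(-1/19270) + 47521*(-1/37405) = -7167/19270 - 47521/37405 = -236762261/144158870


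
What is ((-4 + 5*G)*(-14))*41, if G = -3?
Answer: 10906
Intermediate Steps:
((-4 + 5*G)*(-14))*41 = ((-4 + 5*(-3))*(-14))*41 = ((-4 - 15)*(-14))*41 = -19*(-14)*41 = 266*41 = 10906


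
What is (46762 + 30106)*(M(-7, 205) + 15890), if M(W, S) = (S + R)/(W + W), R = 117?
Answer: 1219664556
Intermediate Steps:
M(W, S) = (117 + S)/(2*W) (M(W, S) = (S + 117)/(W + W) = (117 + S)/((2*W)) = (117 + S)*(1/(2*W)) = (117 + S)/(2*W))
(46762 + 30106)*(M(-7, 205) + 15890) = (46762 + 30106)*((½)*(117 + 205)/(-7) + 15890) = 76868*((½)*(-⅐)*322 + 15890) = 76868*(-23 + 15890) = 76868*15867 = 1219664556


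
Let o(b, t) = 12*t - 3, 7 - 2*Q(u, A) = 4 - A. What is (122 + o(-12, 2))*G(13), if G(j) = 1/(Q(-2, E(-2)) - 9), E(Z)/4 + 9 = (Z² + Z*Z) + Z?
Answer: -286/27 ≈ -10.593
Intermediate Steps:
E(Z) = -36 + 4*Z + 8*Z² (E(Z) = -36 + 4*((Z² + Z*Z) + Z) = -36 + 4*((Z² + Z²) + Z) = -36 + 4*(2*Z² + Z) = -36 + 4*(Z + 2*Z²) = -36 + (4*Z + 8*Z²) = -36 + 4*Z + 8*Z²)
Q(u, A) = 3/2 + A/2 (Q(u, A) = 7/2 - (4 - A)/2 = 7/2 + (-2 + A/2) = 3/2 + A/2)
G(j) = -2/27 (G(j) = 1/((3/2 + (-36 + 4*(-2) + 8*(-2)²)/2) - 9) = 1/((3/2 + (-36 - 8 + 8*4)/2) - 9) = 1/((3/2 + (-36 - 8 + 32)/2) - 9) = 1/((3/2 + (½)*(-12)) - 9) = 1/((3/2 - 6) - 9) = 1/(-9/2 - 9) = 1/(-27/2) = -2/27)
o(b, t) = -3 + 12*t
(122 + o(-12, 2))*G(13) = (122 + (-3 + 12*2))*(-2/27) = (122 + (-3 + 24))*(-2/27) = (122 + 21)*(-2/27) = 143*(-2/27) = -286/27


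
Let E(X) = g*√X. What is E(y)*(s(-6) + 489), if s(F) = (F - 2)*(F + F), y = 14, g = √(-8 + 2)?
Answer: 1170*I*√21 ≈ 5361.6*I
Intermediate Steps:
g = I*√6 (g = √(-6) = I*√6 ≈ 2.4495*I)
E(X) = I*√6*√X (E(X) = (I*√6)*√X = I*√6*√X)
s(F) = 2*F*(-2 + F) (s(F) = (-2 + F)*(2*F) = 2*F*(-2 + F))
E(y)*(s(-6) + 489) = (I*√6*√14)*(2*(-6)*(-2 - 6) + 489) = (2*I*√21)*(2*(-6)*(-8) + 489) = (2*I*√21)*(96 + 489) = (2*I*√21)*585 = 1170*I*√21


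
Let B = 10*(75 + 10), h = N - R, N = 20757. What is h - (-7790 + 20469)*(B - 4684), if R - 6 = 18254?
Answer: 48613783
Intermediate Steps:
R = 18260 (R = 6 + 18254 = 18260)
h = 2497 (h = 20757 - 1*18260 = 20757 - 18260 = 2497)
B = 850 (B = 10*85 = 850)
h - (-7790 + 20469)*(B - 4684) = 2497 - (-7790 + 20469)*(850 - 4684) = 2497 - 12679*(-3834) = 2497 - 1*(-48611286) = 2497 + 48611286 = 48613783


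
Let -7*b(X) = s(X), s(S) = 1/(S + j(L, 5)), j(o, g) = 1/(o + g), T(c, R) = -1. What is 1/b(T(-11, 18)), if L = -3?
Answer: 7/2 ≈ 3.5000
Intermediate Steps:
j(o, g) = 1/(g + o)
s(S) = 1/(1/2 + S) (s(S) = 1/(S + 1/(5 - 3)) = 1/(S + 1/2) = 1/(1/2 + S))
b(X) = -2/(7*(1 + 2*X))
1/b(T(-11, 18)) = 1/(-2/(7 + 14*(-1))) = 1/(-2/(7 - 14)) = 1/(-2/(-7)) = 1/(-2*(-1/7)) = 1/(2/7) = 7/2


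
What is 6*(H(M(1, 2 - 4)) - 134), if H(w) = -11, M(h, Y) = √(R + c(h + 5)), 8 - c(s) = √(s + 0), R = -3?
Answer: -870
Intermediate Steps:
c(s) = 8 - √s (c(s) = 8 - √(s + 0) = 8 - √s)
M(h, Y) = √(5 - √(5 + h)) (M(h, Y) = √(-3 + (8 - √(h + 5))) = √(-3 + (8 - √(5 + h))) = √(5 - √(5 + h)))
6*(H(M(1, 2 - 4)) - 134) = 6*(-11 - 134) = 6*(-145) = -870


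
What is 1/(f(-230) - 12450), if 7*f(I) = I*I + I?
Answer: -7/34480 ≈ -0.00020302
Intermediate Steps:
f(I) = I/7 + I²/7 (f(I) = (I*I + I)/7 = (I² + I)/7 = (I + I²)/7 = I/7 + I²/7)
1/(f(-230) - 12450) = 1/((⅐)*(-230)*(1 - 230) - 12450) = 1/((⅐)*(-230)*(-229) - 12450) = 1/(52670/7 - 12450) = 1/(-34480/7) = -7/34480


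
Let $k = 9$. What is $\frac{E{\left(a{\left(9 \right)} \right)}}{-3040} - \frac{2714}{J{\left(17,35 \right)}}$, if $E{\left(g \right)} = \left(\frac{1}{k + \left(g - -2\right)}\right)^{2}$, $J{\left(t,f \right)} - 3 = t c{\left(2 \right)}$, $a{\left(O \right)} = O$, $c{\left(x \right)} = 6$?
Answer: $- \frac{660044821}{25536000} \approx -25.848$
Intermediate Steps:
$J{\left(t,f \right)} = 3 + 6 t$ ($J{\left(t,f \right)} = 3 + t 6 = 3 + 6 t$)
$E{\left(g \right)} = \frac{1}{\left(11 + g\right)^{2}}$ ($E{\left(g \right)} = \left(\frac{1}{9 + \left(g - -2\right)}\right)^{2} = \left(\frac{1}{9 + \left(g + 2\right)}\right)^{2} = \left(\frac{1}{9 + \left(2 + g\right)}\right)^{2} = \left(\frac{1}{11 + g}\right)^{2} = \frac{1}{\left(11 + g\right)^{2}}$)
$\frac{E{\left(a{\left(9 \right)} \right)}}{-3040} - \frac{2714}{J{\left(17,35 \right)}} = \frac{1}{\left(11 + 9\right)^{2} \left(-3040\right)} - \frac{2714}{3 + 6 \cdot 17} = \frac{1}{400} \left(- \frac{1}{3040}\right) - \frac{2714}{3 + 102} = \frac{1}{400} \left(- \frac{1}{3040}\right) - \frac{2714}{105} = - \frac{1}{1216000} - \frac{2714}{105} = - \frac{660044821}{25536000}$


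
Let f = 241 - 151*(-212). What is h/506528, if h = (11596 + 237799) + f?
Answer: 17603/31658 ≈ 0.55604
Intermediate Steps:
f = 32253 (f = 241 + 32012 = 32253)
h = 281648 (h = (11596 + 237799) + 32253 = 249395 + 32253 = 281648)
h/506528 = 281648/506528 = 281648*(1/506528) = 17603/31658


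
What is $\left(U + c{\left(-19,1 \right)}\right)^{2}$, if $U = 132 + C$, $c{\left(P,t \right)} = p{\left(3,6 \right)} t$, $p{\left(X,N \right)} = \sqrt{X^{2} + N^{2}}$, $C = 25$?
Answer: $24694 + 942 \sqrt{5} \approx 26800.0$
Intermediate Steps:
$p{\left(X,N \right)} = \sqrt{N^{2} + X^{2}}$
$c{\left(P,t \right)} = 3 t \sqrt{5}$ ($c{\left(P,t \right)} = \sqrt{6^{2} + 3^{2}} t = \sqrt{36 + 9} t = \sqrt{45} t = 3 \sqrt{5} t = 3 t \sqrt{5}$)
$U = 157$ ($U = 132 + 25 = 157$)
$\left(U + c{\left(-19,1 \right)}\right)^{2} = \left(157 + 3 \cdot 1 \sqrt{5}\right)^{2} = \left(157 + 3 \sqrt{5}\right)^{2}$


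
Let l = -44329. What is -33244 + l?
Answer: -77573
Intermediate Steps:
-33244 + l = -33244 - 44329 = -77573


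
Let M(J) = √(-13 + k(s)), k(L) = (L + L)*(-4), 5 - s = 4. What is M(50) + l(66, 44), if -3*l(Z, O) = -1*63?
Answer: 21 + I*√21 ≈ 21.0 + 4.5826*I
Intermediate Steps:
s = 1 (s = 5 - 1*4 = 5 - 4 = 1)
k(L) = -8*L (k(L) = (2*L)*(-4) = -8*L)
l(Z, O) = 21 (l(Z, O) = -(-1)*63/3 = -⅓*(-63) = 21)
M(J) = I*√21 (M(J) = √(-13 - 8*1) = √(-13 - 8) = √(-21) = I*√21)
M(50) + l(66, 44) = I*√21 + 21 = 21 + I*√21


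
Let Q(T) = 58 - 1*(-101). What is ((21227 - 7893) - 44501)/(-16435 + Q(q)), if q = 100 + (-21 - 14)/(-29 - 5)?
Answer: 31167/16276 ≈ 1.9149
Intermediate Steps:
q = 3435/34 (q = 100 - 35/(-34) = 100 - 35*(-1/34) = 100 + 35/34 = 3435/34 ≈ 101.03)
Q(T) = 159 (Q(T) = 58 + 101 = 159)
((21227 - 7893) - 44501)/(-16435 + Q(q)) = ((21227 - 7893) - 44501)/(-16435 + 159) = (13334 - 44501)/(-16276) = -31167*(-1/16276) = 31167/16276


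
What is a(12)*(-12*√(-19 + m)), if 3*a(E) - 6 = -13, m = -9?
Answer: 56*I*√7 ≈ 148.16*I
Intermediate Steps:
a(E) = -7/3 (a(E) = 2 + (⅓)*(-13) = 2 - 13/3 = -7/3)
a(12)*(-12*√(-19 + m)) = -(-28)*√(-19 - 9) = -(-28)*√(-28) = -(-28)*2*I*√7 = -(-56)*I*√7 = 56*I*√7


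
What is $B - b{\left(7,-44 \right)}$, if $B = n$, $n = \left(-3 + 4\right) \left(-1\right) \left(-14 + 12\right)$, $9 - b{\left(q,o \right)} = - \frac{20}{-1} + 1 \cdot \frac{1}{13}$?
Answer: $\frac{170}{13} \approx 13.077$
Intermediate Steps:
$b{\left(q,o \right)} = - \frac{144}{13}$ ($b{\left(q,o \right)} = 9 - \left(- \frac{20}{-1} + 1 \cdot \frac{1}{13}\right) = 9 - \left(\left(-20\right) \left(-1\right) + 1 \cdot \frac{1}{13}\right) = 9 - \left(20 + \frac{1}{13}\right) = 9 - \frac{261}{13} = - \frac{144}{13}$)
$n = 2$ ($n = 1 \left(-1\right) \left(-2\right) = \left(-1\right) \left(-2\right) = 2$)
$B = 2$
$B - b{\left(7,-44 \right)} = 2 - - \frac{144}{13} = 2 + \frac{144}{13} = \frac{170}{13}$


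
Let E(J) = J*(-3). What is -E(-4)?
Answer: -12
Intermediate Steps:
E(J) = -3*J
-E(-4) = -(-3)*(-4) = -1*12 = -12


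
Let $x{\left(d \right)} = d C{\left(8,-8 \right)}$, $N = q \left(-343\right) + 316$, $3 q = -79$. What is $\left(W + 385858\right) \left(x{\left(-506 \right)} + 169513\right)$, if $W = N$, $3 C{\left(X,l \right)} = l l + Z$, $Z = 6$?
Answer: $\frac{560938875661}{9} \approx 6.2327 \cdot 10^{10}$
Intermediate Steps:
$q = - \frac{79}{3}$ ($q = \frac{1}{3} \left(-79\right) = - \frac{79}{3} \approx -26.333$)
$C{\left(X,l \right)} = 2 + \frac{l^{2}}{3}$ ($C{\left(X,l \right)} = \frac{l l + 6}{3} = \frac{l^{2} + 6}{3} = \frac{6 + l^{2}}{3} = 2 + \frac{l^{2}}{3}$)
$N = \frac{28045}{3}$ ($N = \left(- \frac{79}{3}\right) \left(-343\right) + 316 = \frac{27097}{3} + 316 = \frac{28045}{3} \approx 9348.3$)
$W = \frac{28045}{3} \approx 9348.3$
$x{\left(d \right)} = \frac{70 d}{3}$ ($x{\left(d \right)} = d \left(2 + \frac{\left(-8\right)^{2}}{3}\right) = d \left(2 + \frac{1}{3} \cdot 64\right) = d \left(2 + \frac{64}{3}\right) = d \frac{70}{3} = \frac{70 d}{3}$)
$\left(W + 385858\right) \left(x{\left(-506 \right)} + 169513\right) = \left(\frac{28045}{3} + 385858\right) \left(\frac{70}{3} \left(-506\right) + 169513\right) = \frac{1185619 \left(- \frac{35420}{3} + 169513\right)}{3} = \frac{1185619}{3} \cdot \frac{473119}{3} = \frac{560938875661}{9}$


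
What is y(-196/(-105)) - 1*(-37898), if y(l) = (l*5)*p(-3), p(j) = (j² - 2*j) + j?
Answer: 38010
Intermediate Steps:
p(j) = j² - j
y(l) = 60*l (y(l) = (l*5)*(-3*(-1 - 3)) = (5*l)*(-3*(-4)) = (5*l)*12 = 60*l)
y(-196/(-105)) - 1*(-37898) = 60*(-196/(-105)) - 1*(-37898) = 60*(-196*(-1/105)) + 37898 = 60*(28/15) + 37898 = 112 + 37898 = 38010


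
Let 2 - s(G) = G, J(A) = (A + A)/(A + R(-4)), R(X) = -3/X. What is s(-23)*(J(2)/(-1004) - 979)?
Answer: -67575575/2761 ≈ -24475.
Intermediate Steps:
J(A) = 2*A/(3/4 + A) (J(A) = (A + A)/(A - 3/(-4)) = (2*A)/(A - 3*(-1/4)) = (2*A)/(A + 3/4) = (2*A)/(3/4 + A) = 2*A/(3/4 + A))
s(G) = 2 - G
s(-23)*(J(2)/(-1004) - 979) = (2 - 1*(-23))*((8*2/(3 + 4*2))/(-1004) - 979) = (2 + 23)*((8*2/(3 + 8))*(-1/1004) - 979) = 25*((8*2/11)*(-1/1004) - 979) = 25*((8*2*(1/11))*(-1/1004) - 979) = 25*((16/11)*(-1/1004) - 979) = 25*(-4/2761 - 979) = 25*(-2703023/2761) = -67575575/2761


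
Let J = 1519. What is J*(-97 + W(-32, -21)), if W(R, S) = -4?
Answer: -153419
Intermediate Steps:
J*(-97 + W(-32, -21)) = 1519*(-97 - 4) = 1519*(-101) = -153419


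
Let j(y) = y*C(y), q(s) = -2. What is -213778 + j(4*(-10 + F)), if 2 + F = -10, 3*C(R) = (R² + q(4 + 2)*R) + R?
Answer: -1330550/3 ≈ -4.4352e+5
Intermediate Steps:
C(R) = -R/3 + R²/3 (C(R) = ((R² - 2*R) + R)/3 = (R² - R)/3 = -R/3 + R²/3)
F = -12 (F = -2 - 10 = -12)
j(y) = y²*(-1 + y)/3 (j(y) = y*(y*(-1 + y)/3) = y²*(-1 + y)/3)
-213778 + j(4*(-10 + F)) = -213778 + (4*(-10 - 12))²*(-1 + 4*(-10 - 12))/3 = -213778 + (4*(-22))²*(-1 + 4*(-22))/3 = -213778 + (⅓)*(-88)²*(-1 - 88) = -213778 + (⅓)*7744*(-89) = -213778 - 689216/3 = -1330550/3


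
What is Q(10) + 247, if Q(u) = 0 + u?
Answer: 257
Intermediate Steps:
Q(u) = u
Q(10) + 247 = 10 + 247 = 257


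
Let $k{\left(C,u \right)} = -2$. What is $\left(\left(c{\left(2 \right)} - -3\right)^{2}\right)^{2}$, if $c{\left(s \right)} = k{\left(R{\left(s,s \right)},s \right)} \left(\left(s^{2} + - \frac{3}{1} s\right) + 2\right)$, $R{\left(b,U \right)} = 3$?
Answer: $81$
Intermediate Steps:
$c{\left(s \right)} = -4 - 2 s^{2} + 6 s$ ($c{\left(s \right)} = - 2 \left(\left(s^{2} + - \frac{3}{1} s\right) + 2\right) = - 2 \left(\left(s^{2} + \left(-3\right) 1 s\right) + 2\right) = - 2 \left(\left(s^{2} - 3 s\right) + 2\right) = - 2 \left(2 + s^{2} - 3 s\right) = -4 - 2 s^{2} + 6 s$)
$\left(\left(c{\left(2 \right)} - -3\right)^{2}\right)^{2} = \left(\left(\left(-4 - 2 \cdot 2^{2} + 6 \cdot 2\right) - -3\right)^{2}\right)^{2} = \left(\left(\left(-4 - 8 + 12\right) + 3\right)^{2}\right)^{2} = \left(\left(0 + 3\right)^{2}\right)^{2} = \left(3^{2}\right)^{2} = 9^{2} = 81$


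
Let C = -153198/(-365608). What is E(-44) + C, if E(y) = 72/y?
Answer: -2447883/2010844 ≈ -1.2173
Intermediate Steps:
C = 76599/182804 (C = -153198*(-1/365608) = 76599/182804 ≈ 0.41902)
E(-44) + C = 72/(-44) + 76599/182804 = 72*(-1/44) + 76599/182804 = -18/11 + 76599/182804 = -2447883/2010844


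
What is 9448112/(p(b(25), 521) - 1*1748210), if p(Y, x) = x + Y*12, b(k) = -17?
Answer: -9448112/1747893 ≈ -5.4054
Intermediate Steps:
p(Y, x) = x + 12*Y
9448112/(p(b(25), 521) - 1*1748210) = 9448112/((521 + 12*(-17)) - 1*1748210) = 9448112/((521 - 204) - 1748210) = 9448112/(317 - 1748210) = 9448112/(-1747893) = 9448112*(-1/1747893) = -9448112/1747893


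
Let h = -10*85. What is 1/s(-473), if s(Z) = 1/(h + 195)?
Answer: -655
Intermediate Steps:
h = -850
s(Z) = -1/655 (s(Z) = 1/(-850 + 195) = 1/(-655) = -1/655)
1/s(-473) = 1/(-1/655) = -655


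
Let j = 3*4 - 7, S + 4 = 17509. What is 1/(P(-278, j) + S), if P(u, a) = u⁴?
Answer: 1/5972834161 ≈ 1.6742e-10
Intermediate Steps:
S = 17505 (S = -4 + 17509 = 17505)
j = 5 (j = 12 - 7 = 5)
1/(P(-278, j) + S) = 1/((-278)⁴ + 17505) = 1/(5972816656 + 17505) = 1/5972834161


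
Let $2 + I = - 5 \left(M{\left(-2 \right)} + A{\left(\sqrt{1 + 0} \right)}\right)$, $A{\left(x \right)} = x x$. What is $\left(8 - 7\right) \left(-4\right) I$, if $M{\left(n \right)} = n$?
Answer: $-12$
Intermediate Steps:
$A{\left(x \right)} = x^{2}$
$I = 3$ ($I = -2 - 5 \left(-2 + \left(\sqrt{1 + 0}\right)^{2}\right) = -2 - 5 \left(-2 + \left(\sqrt{1}\right)^{2}\right) = -2 - 5 \left(-2 + 1^{2}\right) = -2 - 5 \left(-2 + 1\right) = -2 - -5 = -2 + 5 = 3$)
$\left(8 - 7\right) \left(-4\right) I = \left(8 - 7\right) \left(-4\right) 3 = 1 \left(-4\right) 3 = \left(-4\right) 3 = -12$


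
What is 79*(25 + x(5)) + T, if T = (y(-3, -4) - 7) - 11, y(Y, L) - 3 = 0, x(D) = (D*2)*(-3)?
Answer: -410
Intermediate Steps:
x(D) = -6*D (x(D) = (2*D)*(-3) = -6*D)
y(Y, L) = 3 (y(Y, L) = 3 + 0 = 3)
T = -15 (T = (3 - 7) - 11 = -4 - 11 = -15)
79*(25 + x(5)) + T = 79*(25 - 6*5) - 15 = 79*(25 - 30) - 15 = 79*(-5) - 15 = -395 - 15 = -410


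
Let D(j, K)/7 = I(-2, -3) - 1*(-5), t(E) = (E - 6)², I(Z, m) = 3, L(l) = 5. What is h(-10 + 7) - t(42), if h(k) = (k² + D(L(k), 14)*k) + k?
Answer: -1458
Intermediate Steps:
t(E) = (-6 + E)²
D(j, K) = 56 (D(j, K) = 7*(3 - 1*(-5)) = 7*(3 + 5) = 7*8 = 56)
h(k) = k² + 57*k (h(k) = (k² + 56*k) + k = k² + 57*k)
h(-10 + 7) - t(42) = (-10 + 7)*(57 + (-10 + 7)) - (-6 + 42)² = -3*(57 - 3) - 1*36² = -3*54 - 1*1296 = -162 - 1296 = -1458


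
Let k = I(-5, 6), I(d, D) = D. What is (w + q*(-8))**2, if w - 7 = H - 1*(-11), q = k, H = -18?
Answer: 2304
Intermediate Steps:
k = 6
q = 6
w = 0 (w = 7 + (-18 - 1*(-11)) = 7 + (-18 + 11) = 7 - 7 = 0)
(w + q*(-8))**2 = (0 + 6*(-8))**2 = (0 - 48)**2 = (-48)**2 = 2304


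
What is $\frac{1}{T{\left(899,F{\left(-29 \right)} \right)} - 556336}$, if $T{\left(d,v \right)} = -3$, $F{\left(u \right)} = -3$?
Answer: $- \frac{1}{556339} \approx -1.7975 \cdot 10^{-6}$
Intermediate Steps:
$\frac{1}{T{\left(899,F{\left(-29 \right)} \right)} - 556336} = \frac{1}{-3 - 556336} = \frac{1}{-556339} = - \frac{1}{556339}$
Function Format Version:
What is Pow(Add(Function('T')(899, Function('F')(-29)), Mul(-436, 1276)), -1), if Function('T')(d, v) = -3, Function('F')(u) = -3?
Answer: Rational(-1, 556339) ≈ -1.7975e-6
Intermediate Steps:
Pow(Add(Function('T')(899, Function('F')(-29)), Mul(-436, 1276)), -1) = Pow(Add(-3, Mul(-436, 1276)), -1) = Pow(Add(-3, -556336), -1) = Pow(-556339, -1) = Rational(-1, 556339)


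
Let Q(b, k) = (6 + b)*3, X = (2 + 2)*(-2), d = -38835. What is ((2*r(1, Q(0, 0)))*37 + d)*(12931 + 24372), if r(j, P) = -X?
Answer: -1426578629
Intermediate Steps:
X = -8 (X = 4*(-2) = -8)
Q(b, k) = 18 + 3*b
r(j, P) = 8 (r(j, P) = -1*(-8) = 8)
((2*r(1, Q(0, 0)))*37 + d)*(12931 + 24372) = ((2*8)*37 - 38835)*(12931 + 24372) = (16*37 - 38835)*37303 = (592 - 38835)*37303 = -38243*37303 = -1426578629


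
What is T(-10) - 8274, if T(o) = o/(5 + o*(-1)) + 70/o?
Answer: -24845/3 ≈ -8281.7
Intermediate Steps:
T(o) = 70/o + o/(5 - o) (T(o) = o/(5 - o) + 70/o = 70/o + o/(5 - o))
T(-10) - 8274 = (-350 - 1*(-10)² + 70*(-10))/((-10)*(-5 - 10)) - 8274 = -⅒*(-350 - 1*100 - 700)/(-15) - 8274 = -⅒*(-1/15)*(-350 - 100 - 700) - 8274 = -⅒*(-1/15)*(-1150) - 8274 = -23/3 - 8274 = -24845/3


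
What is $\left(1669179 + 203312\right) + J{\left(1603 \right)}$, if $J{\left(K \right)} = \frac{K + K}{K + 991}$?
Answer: $\frac{2428622430}{1297} \approx 1.8725 \cdot 10^{6}$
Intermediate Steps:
$J{\left(K \right)} = \frac{2 K}{991 + K}$
$\left(1669179 + 203312\right) + J{\left(1603 \right)} = \left(1669179 + 203312\right) + 2 \cdot 1603 \frac{1}{991 + 1603} = 1872491 + 2 \cdot 1603 \cdot \frac{1}{2594} = 1872491 + \frac{1603}{1297} = \frac{2428622430}{1297}$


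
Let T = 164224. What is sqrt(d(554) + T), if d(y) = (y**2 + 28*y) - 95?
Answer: sqrt(486557) ≈ 697.54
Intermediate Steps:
d(y) = -95 + y**2 + 28*y
sqrt(d(554) + T) = sqrt((-95 + 554**2 + 28*554) + 164224) = sqrt((-95 + 306916 + 15512) + 164224) = sqrt(322333 + 164224) = sqrt(486557)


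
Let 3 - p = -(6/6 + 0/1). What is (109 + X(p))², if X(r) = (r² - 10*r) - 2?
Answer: 6889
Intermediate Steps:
p = 4 (p = 3 - (-1)*(6/6 + 0/1) = 3 - (-1)*(6*(⅙) + 0*1) = 3 - (-1)*(1 + 0) = 3 - (-1) = 3 - 1*(-1) = 3 + 1 = 4)
X(r) = -2 + r² - 10*r
(109 + X(p))² = (109 + (-2 + 4² - 10*4))² = (109 + (-2 + 16 - 40))² = (109 - 26)² = 83² = 6889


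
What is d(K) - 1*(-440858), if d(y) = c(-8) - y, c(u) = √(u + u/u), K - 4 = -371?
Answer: 441225 + I*√7 ≈ 4.4123e+5 + 2.6458*I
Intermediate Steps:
K = -367 (K = 4 - 371 = -367)
c(u) = √(1 + u) (c(u) = √(u + 1) = √(1 + u))
d(y) = -y + I*√7 (d(y) = √(1 - 8) - y = √(-7) - y = I*√7 - y = -y + I*√7)
d(K) - 1*(-440858) = (-1*(-367) + I*√7) - 1*(-440858) = (367 + I*√7) + 440858 = 441225 + I*√7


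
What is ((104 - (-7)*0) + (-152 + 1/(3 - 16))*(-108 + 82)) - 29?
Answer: 4029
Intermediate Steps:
((104 - (-7)*0) + (-152 + 1/(3 - 16))*(-108 + 82)) - 29 = ((104 - 1*0) + (-152 + 1/(-13))*(-26)) - 29 = ((104 + 0) + (-152 - 1/13)*(-26)) - 29 = (104 - 1977/13*(-26)) - 29 = (104 + 3954) - 29 = 4058 - 29 = 4029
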